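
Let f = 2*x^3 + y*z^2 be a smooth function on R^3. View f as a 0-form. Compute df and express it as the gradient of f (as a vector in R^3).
df = (6*x^2) dx + (z^2) dy + (2*y*z) dz; grad f = (6*x^2, z^2, 2*y*z)

For a 0-form f, d f = (∂f/∂x) dx + (∂f/∂y) dy + (∂f/∂z) dz. The components of the vector representation are exactly the entries of grad f in Cartesian coordinates:
  ∂f/∂x = 6*x^2
  ∂f/∂y = z^2
  ∂f/∂z = 2*y*z.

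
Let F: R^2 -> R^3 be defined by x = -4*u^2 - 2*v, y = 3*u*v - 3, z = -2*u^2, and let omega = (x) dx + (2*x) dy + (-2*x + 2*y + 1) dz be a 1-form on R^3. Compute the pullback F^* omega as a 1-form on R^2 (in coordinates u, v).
F^* omega = (-48*u^2*v + 20*u - 12*v^2) du + (-24*u^3 + 8*u^2 - 12*u*v + 4*v) dv

Using F^*(f dg) = (f ∘ F) d(g ∘ F), substitute each coordinate x_i by F_i(u, v) in f_i, and replace dx_i by d F_i = (∂F_i/∂u) du + (∂F_i/∂v) dv.
  For the x component: f_1(F) = -4*u^2 - 2*v; d F_1 = (-8*u) du + (-2) dv
  For the y component: f_2(F) = -8*u^2 - 4*v; d F_2 = (3*v) du + (3*u) dv
  For the z component: f_3(F) = 8*u^2 + 6*u*v + 4*v - 5; d F_3 = (-4*u) du + (0) dv
Combining and collecting du, dv coefficients:
  coeff of du: -48*u^2*v + 20*u - 12*v^2
  coeff of dv: -24*u^3 + 8*u^2 - 12*u*v + 4*v
F^* omega = (-48*u^2*v + 20*u - 12*v^2) du + (-24*u^3 + 8*u^2 - 12*u*v + 4*v) dv.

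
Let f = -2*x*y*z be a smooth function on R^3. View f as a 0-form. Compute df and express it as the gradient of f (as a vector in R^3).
df = (-2*y*z) dx + (-2*x*z) dy + (-2*x*y) dz; grad f = (-2*y*z, -2*x*z, -2*x*y)

For a 0-form f, d f = (∂f/∂x) dx + (∂f/∂y) dy + (∂f/∂z) dz. The components of the vector representation are exactly the entries of grad f in Cartesian coordinates:
  ∂f/∂x = -2*y*z
  ∂f/∂y = -2*x*z
  ∂f/∂z = -2*x*y.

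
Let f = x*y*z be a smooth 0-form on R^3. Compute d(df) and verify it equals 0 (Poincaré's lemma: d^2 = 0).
d(df) = 0

Step 1: df = sum_i (∂f/∂x_i) dx_i = (y*z) dx + (x*z) dy + (x*y) dz.
Step 2: Apply d again. Using the 1-form formula, the coefficient of dx ∧ dy in d(df) is ∂^2 f/∂x ∂y - ∂^2 f/∂y ∂x = (z) - (z) = 0 (equality of mixed partials for smooth f).
Similarly for dx ∧ dz and dy ∧ dz — all coefficients vanish. So d(df) = 0.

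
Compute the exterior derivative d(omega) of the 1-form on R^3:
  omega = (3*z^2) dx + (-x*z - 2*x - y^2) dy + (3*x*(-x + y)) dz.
d(omega) = (-z - 2) dx ∧ dy + (-6*x + 3*y - 6*z) dx ∧ dz + (4*x) dy ∧ dz

For a 1-form omega = sum_i f_i dx_i, the exterior derivative is
  d(omega) = sum_{i < j} (∂f_j/∂x_i - ∂f_i/∂x_j) dx_i ∧ dx_j.
  coefficient of dx ∧ dy: ∂f_2/∂x - ∂f_1/∂y = ∂(-x*z - 2*x - y^2)/∂x - ∂(3*z^2)/∂y = -z - 2
  coefficient of dx ∧ dz: ∂f_3/∂x - ∂f_1/∂z = ∂(3*x*(-x + y))/∂x - ∂(3*z^2)/∂z = -6*x + 3*y - 6*z
  coefficient of dy ∧ dz: ∂f_3/∂y - ∂f_2/∂z = ∂(3*x*(-x + y))/∂y - ∂(-x*z - 2*x - y^2)/∂z = 4*x
Assembling: d(omega) = (-z - 2) dx ∧ dy + (-6*x + 3*y - 6*z) dx ∧ dz + (4*x) dy ∧ dz.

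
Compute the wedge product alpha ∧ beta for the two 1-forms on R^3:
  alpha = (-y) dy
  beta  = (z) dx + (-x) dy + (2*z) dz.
alpha ∧ beta = (y*z) dx ∧ dy + (-2*y*z) dy ∧ dz

Distribute the wedge, using dx_i ∧ dx_j = -dx_j ∧ dx_i and dx_i ∧ dx_i = 0. For each pair (i, j) with i < j, the coefficient of dx_i ∧ dx_j in alpha ∧ beta is (alpha_i * beta_j - alpha_j * beta_i). Collecting: alpha ∧ beta = (y*z) dx ∧ dy + (-2*y*z) dy ∧ dz.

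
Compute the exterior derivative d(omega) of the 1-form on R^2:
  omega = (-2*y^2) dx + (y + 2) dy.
d(omega) = (4*y) dx ∧ dy

For a 1-form omega = sum_i f_i dx_i, the exterior derivative is
  d(omega) = sum_{i < j} (∂f_j/∂x_i - ∂f_i/∂x_j) dx_i ∧ dx_j.
  coefficient of dx ∧ dy: ∂f_2/∂x - ∂f_1/∂y = ∂(y + 2)/∂x - ∂(-2*y^2)/∂y = 4*y
Assembling: d(omega) = (4*y) dx ∧ dy.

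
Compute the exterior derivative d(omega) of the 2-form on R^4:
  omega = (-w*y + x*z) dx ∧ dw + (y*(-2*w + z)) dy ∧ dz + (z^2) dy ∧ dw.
d(omega) = (w) dx ∧ dy ∧ dw + (-x) dx ∧ dz ∧ dw + (-2*y - 2*z) dy ∧ dz ∧ dw

For a 2-form omega = sum_{i<j} g_{ij} dx_i ∧ dx_j, the exterior derivative is
  d(omega) = sum_{i<j} d(g_{ij}) ∧ dx_i ∧ dx_j = sum_{i<j, k} (∂g_{ij}/∂x_k) dx_k ∧ dx_i ∧ dx_j.
Expand each term, using dx_k ∧ dx_i ∧ dx_j = sgn(permutation) dx_{(a)} ∧ dx_{(b)} ∧ dx_{(c)} with (a < b < c) sorted:
  d(-w*y + x*z) includes (∂/∂y)(-w*y + x*z) dy = (-w) dy, which multiplied by dx ∧ dw gives (w) dx ∧ dy ∧ dw
  d(-w*y + x*z) includes (∂/∂z)(-w*y + x*z) dz = (x) dz, which multiplied by dx ∧ dw gives (-x) dx ∧ dz ∧ dw
  d(y*(-2*w + z)) includes (∂/∂w)(y*(-2*w + z)) dw = (-2*y) dw, which multiplied by dy ∧ dz gives (-2*y) dy ∧ dz ∧ dw
  d(z^2) includes (∂/∂z)(z^2) dz = (2*z) dz, which multiplied by dy ∧ dw gives (-2*z) dy ∧ dz ∧ dw
Collecting like 3-forms: d(omega) = (w) dx ∧ dy ∧ dw + (-x) dx ∧ dz ∧ dw + (-2*y - 2*z) dy ∧ dz ∧ dw.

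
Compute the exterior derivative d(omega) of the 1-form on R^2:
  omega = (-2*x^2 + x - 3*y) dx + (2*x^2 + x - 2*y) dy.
d(omega) = (4*x + 4) dx ∧ dy

For a 1-form omega = sum_i f_i dx_i, the exterior derivative is
  d(omega) = sum_{i < j} (∂f_j/∂x_i - ∂f_i/∂x_j) dx_i ∧ dx_j.
  coefficient of dx ∧ dy: ∂f_2/∂x - ∂f_1/∂y = ∂(2*x^2 + x - 2*y)/∂x - ∂(-2*x^2 + x - 3*y)/∂y = 4*x + 4
Assembling: d(omega) = (4*x + 4) dx ∧ dy.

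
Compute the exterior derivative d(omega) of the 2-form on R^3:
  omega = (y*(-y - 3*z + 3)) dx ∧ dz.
d(omega) = (2*y + 3*z - 3) dx ∧ dy ∧ dz

For a 2-form omega = sum_{i<j} g_{ij} dx_i ∧ dx_j, the exterior derivative is
  d(omega) = sum_{i<j} d(g_{ij}) ∧ dx_i ∧ dx_j = sum_{i<j, k} (∂g_{ij}/∂x_k) dx_k ∧ dx_i ∧ dx_j.
Expand each term, using dx_k ∧ dx_i ∧ dx_j = sgn(permutation) dx_{(a)} ∧ dx_{(b)} ∧ dx_{(c)} with (a < b < c) sorted:
  d(y*(-y - 3*z + 3)) includes (∂/∂y)(y*(-y - 3*z + 3)) dy = (-2*y - 3*z + 3) dy, which multiplied by dx ∧ dz gives (2*y + 3*z - 3) dx ∧ dy ∧ dz
Collecting like 3-forms: d(omega) = (2*y + 3*z - 3) dx ∧ dy ∧ dz.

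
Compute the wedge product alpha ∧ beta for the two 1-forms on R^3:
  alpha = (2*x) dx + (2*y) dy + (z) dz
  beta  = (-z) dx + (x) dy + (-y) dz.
alpha ∧ beta = (2*x^2 + 2*y*z) dx ∧ dy + (-2*x*y + z^2) dx ∧ dz + (-x*z - 2*y^2) dy ∧ dz

Distribute the wedge, using dx_i ∧ dx_j = -dx_j ∧ dx_i and dx_i ∧ dx_i = 0. For each pair (i, j) with i < j, the coefficient of dx_i ∧ dx_j in alpha ∧ beta is (alpha_i * beta_j - alpha_j * beta_i). Collecting: alpha ∧ beta = (2*x^2 + 2*y*z) dx ∧ dy + (-2*x*y + z^2) dx ∧ dz + (-x*z - 2*y^2) dy ∧ dz.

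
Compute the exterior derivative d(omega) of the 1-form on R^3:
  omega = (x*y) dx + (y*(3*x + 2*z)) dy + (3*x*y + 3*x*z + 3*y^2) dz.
d(omega) = (-x + 3*y) dx ∧ dy + (3*y + 3*z) dx ∧ dz + (3*x + 4*y) dy ∧ dz

For a 1-form omega = sum_i f_i dx_i, the exterior derivative is
  d(omega) = sum_{i < j} (∂f_j/∂x_i - ∂f_i/∂x_j) dx_i ∧ dx_j.
  coefficient of dx ∧ dy: ∂f_2/∂x - ∂f_1/∂y = ∂(y*(3*x + 2*z))/∂x - ∂(x*y)/∂y = -x + 3*y
  coefficient of dx ∧ dz: ∂f_3/∂x - ∂f_1/∂z = ∂(3*x*y + 3*x*z + 3*y^2)/∂x - ∂(x*y)/∂z = 3*y + 3*z
  coefficient of dy ∧ dz: ∂f_3/∂y - ∂f_2/∂z = ∂(3*x*y + 3*x*z + 3*y^2)/∂y - ∂(y*(3*x + 2*z))/∂z = 3*x + 4*y
Assembling: d(omega) = (-x + 3*y) dx ∧ dy + (3*y + 3*z) dx ∧ dz + (3*x + 4*y) dy ∧ dz.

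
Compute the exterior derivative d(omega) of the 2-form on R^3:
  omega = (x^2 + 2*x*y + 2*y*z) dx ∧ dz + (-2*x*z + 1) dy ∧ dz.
d(omega) = (-2*x - 4*z) dx ∧ dy ∧ dz

For a 2-form omega = sum_{i<j} g_{ij} dx_i ∧ dx_j, the exterior derivative is
  d(omega) = sum_{i<j} d(g_{ij}) ∧ dx_i ∧ dx_j = sum_{i<j, k} (∂g_{ij}/∂x_k) dx_k ∧ dx_i ∧ dx_j.
Expand each term, using dx_k ∧ dx_i ∧ dx_j = sgn(permutation) dx_{(a)} ∧ dx_{(b)} ∧ dx_{(c)} with (a < b < c) sorted:
  d(x^2 + 2*x*y + 2*y*z) includes (∂/∂y)(x^2 + 2*x*y + 2*y*z) dy = (2*x + 2*z) dy, which multiplied by dx ∧ dz gives (-2*x - 2*z) dx ∧ dy ∧ dz
  d(-2*x*z + 1) includes (∂/∂x)(-2*x*z + 1) dx = (-2*z) dx, which multiplied by dy ∧ dz gives (-2*z) dx ∧ dy ∧ dz
Collecting like 3-forms: d(omega) = (-2*x - 4*z) dx ∧ dy ∧ dz.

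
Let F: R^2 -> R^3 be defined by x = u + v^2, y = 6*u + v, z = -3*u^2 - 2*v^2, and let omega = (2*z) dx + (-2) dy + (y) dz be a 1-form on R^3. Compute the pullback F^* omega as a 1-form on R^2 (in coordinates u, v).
F^* omega = (-42*u^2 - 6*u*v - 4*v^2 - 12) du + (-12*u^2*v - 24*u*v - 8*v^3 - 4*v^2 - 2) dv

Using F^*(f dg) = (f ∘ F) d(g ∘ F), substitute each coordinate x_i by F_i(u, v) in f_i, and replace dx_i by d F_i = (∂F_i/∂u) du + (∂F_i/∂v) dv.
  For the x component: f_1(F) = -6*u^2 - 4*v^2; d F_1 = (1) du + (2*v) dv
  For the y component: f_2(F) = -2; d F_2 = (6) du + (1) dv
  For the z component: f_3(F) = 6*u + v; d F_3 = (-6*u) du + (-4*v) dv
Combining and collecting du, dv coefficients:
  coeff of du: -42*u^2 - 6*u*v - 4*v^2 - 12
  coeff of dv: -12*u^2*v - 24*u*v - 8*v^3 - 4*v^2 - 2
F^* omega = (-42*u^2 - 6*u*v - 4*v^2 - 12) du + (-12*u^2*v - 24*u*v - 8*v^3 - 4*v^2 - 2) dv.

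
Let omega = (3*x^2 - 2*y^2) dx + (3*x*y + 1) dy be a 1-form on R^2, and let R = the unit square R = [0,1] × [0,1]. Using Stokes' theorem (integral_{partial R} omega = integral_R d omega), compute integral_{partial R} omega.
integral_(partial R) omega = 7/2

Stokes: integral_partial_R omega = integral_R d omega with d omega = (∂Q/∂x - ∂P/∂y) dx ∧ dy.
  ∂Q/∂x = 3*y
  ∂P/∂y = -4*y
  integrand = ∂Q/∂x - ∂P/∂y = 7*y.
Integrating over R: integral_0^1 integral_0^1 (7*y) dx dy = 7/2.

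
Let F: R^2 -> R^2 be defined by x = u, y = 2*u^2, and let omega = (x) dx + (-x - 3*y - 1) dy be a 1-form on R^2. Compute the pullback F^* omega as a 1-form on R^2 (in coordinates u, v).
F^* omega = (u*(-24*u^2 - 4*u - 3)) du

Using F^*(f dg) = (f ∘ F) d(g ∘ F), substitute each coordinate x_i by F_i(u, v) in f_i, and replace dx_i by d F_i = (∂F_i/∂u) du + (∂F_i/∂v) dv.
  For the x component: f_1(F) = u; d F_1 = (1) du + (0) dv
  For the y component: f_2(F) = -6*u^2 - u - 1; d F_2 = (4*u) du + (0) dv
Combining and collecting du, dv coefficients:
  coeff of du: u*(-24*u^2 - 4*u - 3)
  coeff of dv: 0
F^* omega = (u*(-24*u^2 - 4*u - 3)) du.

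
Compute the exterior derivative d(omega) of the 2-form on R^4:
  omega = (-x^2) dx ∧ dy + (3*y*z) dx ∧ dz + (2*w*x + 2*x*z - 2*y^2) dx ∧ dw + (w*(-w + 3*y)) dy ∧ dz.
d(omega) = (-3*z) dx ∧ dy ∧ dz + (4*y) dx ∧ dy ∧ dw + (-2*x) dx ∧ dz ∧ dw + (-2*w + 3*y) dy ∧ dz ∧ dw

For a 2-form omega = sum_{i<j} g_{ij} dx_i ∧ dx_j, the exterior derivative is
  d(omega) = sum_{i<j} d(g_{ij}) ∧ dx_i ∧ dx_j = sum_{i<j, k} (∂g_{ij}/∂x_k) dx_k ∧ dx_i ∧ dx_j.
Expand each term, using dx_k ∧ dx_i ∧ dx_j = sgn(permutation) dx_{(a)} ∧ dx_{(b)} ∧ dx_{(c)} with (a < b < c) sorted:
  d(3*y*z) includes (∂/∂y)(3*y*z) dy = (3*z) dy, which multiplied by dx ∧ dz gives (-3*z) dx ∧ dy ∧ dz
  d(2*w*x + 2*x*z - 2*y^2) includes (∂/∂y)(2*w*x + 2*x*z - 2*y^2) dy = (-4*y) dy, which multiplied by dx ∧ dw gives (4*y) dx ∧ dy ∧ dw
  d(2*w*x + 2*x*z - 2*y^2) includes (∂/∂z)(2*w*x + 2*x*z - 2*y^2) dz = (2*x) dz, which multiplied by dx ∧ dw gives (-2*x) dx ∧ dz ∧ dw
  d(w*(-w + 3*y)) includes (∂/∂w)(w*(-w + 3*y)) dw = (-2*w + 3*y) dw, which multiplied by dy ∧ dz gives (-2*w + 3*y) dy ∧ dz ∧ dw
Collecting like 3-forms: d(omega) = (-3*z) dx ∧ dy ∧ dz + (4*y) dx ∧ dy ∧ dw + (-2*x) dx ∧ dz ∧ dw + (-2*w + 3*y) dy ∧ dz ∧ dw.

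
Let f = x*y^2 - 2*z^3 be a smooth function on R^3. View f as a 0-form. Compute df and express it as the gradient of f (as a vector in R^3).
df = (y^2) dx + (2*x*y) dy + (-6*z^2) dz; grad f = (y^2, 2*x*y, -6*z^2)

For a 0-form f, d f = (∂f/∂x) dx + (∂f/∂y) dy + (∂f/∂z) dz. The components of the vector representation are exactly the entries of grad f in Cartesian coordinates:
  ∂f/∂x = y^2
  ∂f/∂y = 2*x*y
  ∂f/∂z = -6*z^2.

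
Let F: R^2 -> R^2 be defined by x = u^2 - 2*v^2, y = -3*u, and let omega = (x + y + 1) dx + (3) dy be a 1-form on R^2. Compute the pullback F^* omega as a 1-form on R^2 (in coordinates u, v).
F^* omega = (2*u^3 - 6*u^2 - 4*u*v^2 + 2*u - 9) du + (4*v*(-u^2 + 3*u + 2*v^2 - 1)) dv

Using F^*(f dg) = (f ∘ F) d(g ∘ F), substitute each coordinate x_i by F_i(u, v) in f_i, and replace dx_i by d F_i = (∂F_i/∂u) du + (∂F_i/∂v) dv.
  For the x component: f_1(F) = u^2 - 3*u - 2*v^2 + 1; d F_1 = (2*u) du + (-4*v) dv
  For the y component: f_2(F) = 3; d F_2 = (-3) du + (0) dv
Combining and collecting du, dv coefficients:
  coeff of du: 2*u^3 - 6*u^2 - 4*u*v^2 + 2*u - 9
  coeff of dv: 4*v*(-u^2 + 3*u + 2*v^2 - 1)
F^* omega = (2*u^3 - 6*u^2 - 4*u*v^2 + 2*u - 9) du + (4*v*(-u^2 + 3*u + 2*v^2 - 1)) dv.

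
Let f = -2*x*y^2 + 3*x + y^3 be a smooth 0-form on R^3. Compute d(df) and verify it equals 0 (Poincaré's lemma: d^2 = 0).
d(df) = 0

Step 1: df = sum_i (∂f/∂x_i) dx_i = (3 - 2*y^2) dx + (y*(-4*x + 3*y)) dy + (0) dz.
Step 2: Apply d again. Using the 1-form formula, the coefficient of dx ∧ dy in d(df) is ∂^2 f/∂x ∂y - ∂^2 f/∂y ∂x = (-4*y) - (-4*y) = 0 (equality of mixed partials for smooth f).
Similarly for dx ∧ dz and dy ∧ dz — all coefficients vanish. So d(df) = 0.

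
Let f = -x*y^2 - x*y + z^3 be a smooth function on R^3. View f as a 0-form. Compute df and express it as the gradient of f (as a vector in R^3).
df = (y*(-y - 1)) dx + (x*(-2*y - 1)) dy + (3*z^2) dz; grad f = (y*(-y - 1), x*(-2*y - 1), 3*z^2)

For a 0-form f, d f = (∂f/∂x) dx + (∂f/∂y) dy + (∂f/∂z) dz. The components of the vector representation are exactly the entries of grad f in Cartesian coordinates:
  ∂f/∂x = y*(-y - 1)
  ∂f/∂y = x*(-2*y - 1)
  ∂f/∂z = 3*z^2.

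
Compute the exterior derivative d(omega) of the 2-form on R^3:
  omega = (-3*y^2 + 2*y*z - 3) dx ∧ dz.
d(omega) = (6*y - 2*z) dx ∧ dy ∧ dz

For a 2-form omega = sum_{i<j} g_{ij} dx_i ∧ dx_j, the exterior derivative is
  d(omega) = sum_{i<j} d(g_{ij}) ∧ dx_i ∧ dx_j = sum_{i<j, k} (∂g_{ij}/∂x_k) dx_k ∧ dx_i ∧ dx_j.
Expand each term, using dx_k ∧ dx_i ∧ dx_j = sgn(permutation) dx_{(a)} ∧ dx_{(b)} ∧ dx_{(c)} with (a < b < c) sorted:
  d(-3*y^2 + 2*y*z - 3) includes (∂/∂y)(-3*y^2 + 2*y*z - 3) dy = (-6*y + 2*z) dy, which multiplied by dx ∧ dz gives (6*y - 2*z) dx ∧ dy ∧ dz
Collecting like 3-forms: d(omega) = (6*y - 2*z) dx ∧ dy ∧ dz.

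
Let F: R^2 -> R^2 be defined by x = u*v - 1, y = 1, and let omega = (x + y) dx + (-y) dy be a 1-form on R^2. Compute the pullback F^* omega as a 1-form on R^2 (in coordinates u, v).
F^* omega = (u*v^2) du + (u^2*v) dv

Using F^*(f dg) = (f ∘ F) d(g ∘ F), substitute each coordinate x_i by F_i(u, v) in f_i, and replace dx_i by d F_i = (∂F_i/∂u) du + (∂F_i/∂v) dv.
  For the x component: f_1(F) = u*v; d F_1 = (v) du + (u) dv
  For the y component: f_2(F) = -1; d F_2 = (0) du + (0) dv
Combining and collecting du, dv coefficients:
  coeff of du: u*v^2
  coeff of dv: u^2*v
F^* omega = (u*v^2) du + (u^2*v) dv.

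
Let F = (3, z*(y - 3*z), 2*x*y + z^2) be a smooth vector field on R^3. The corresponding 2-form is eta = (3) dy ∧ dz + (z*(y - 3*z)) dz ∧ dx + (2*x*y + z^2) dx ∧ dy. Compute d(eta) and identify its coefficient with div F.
d(eta) = (3*z) dx ∧ dy ∧ dz; div F = 3*z

For a 2-form in R^3 of the form above, applying d gives a 3-form with coefficient ∂P/∂x + ∂Q/∂y + ∂R/∂z:
  ∂P/∂x = 0
  ∂Q/∂y = z
  ∂R/∂z = 2*z
Sum = 3*z, which is exactly div F.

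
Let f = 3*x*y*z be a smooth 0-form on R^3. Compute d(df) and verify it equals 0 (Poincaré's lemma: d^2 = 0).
d(df) = 0

Step 1: df = sum_i (∂f/∂x_i) dx_i = (3*y*z) dx + (3*x*z) dy + (3*x*y) dz.
Step 2: Apply d again. Using the 1-form formula, the coefficient of dx ∧ dy in d(df) is ∂^2 f/∂x ∂y - ∂^2 f/∂y ∂x = (3*z) - (3*z) = 0 (equality of mixed partials for smooth f).
Similarly for dx ∧ dz and dy ∧ dz — all coefficients vanish. So d(df) = 0.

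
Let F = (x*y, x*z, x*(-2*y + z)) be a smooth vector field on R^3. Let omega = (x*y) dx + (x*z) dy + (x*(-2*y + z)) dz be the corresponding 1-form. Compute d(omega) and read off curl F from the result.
d(omega) = (-3*x) dy ∧ dz + (2*y - z) dz ∧ dx + (-x + z) dx ∧ dy; curl F = (-3*x, 2*y - z, -x + z)

d omega = sum_{i<j} (∂f_j/∂x_i - ∂f_i/∂x_j) dx_i ∧ dx_j. Under the identification (dy ∧ dz, dz ∧ dx, dx ∧ dy) ↔ (e_x, e_y, e_z), the coefficients are exactly the components of curl F. Compute:
  ∂R/∂y - ∂Q/∂z = (-2*x) - (x) = -3*x
  ∂P/∂z - ∂R/∂x = (0) - (-2*y + z) = 2*y - z
  ∂Q/∂x - ∂P/∂y = (z) - (x) = -x + z.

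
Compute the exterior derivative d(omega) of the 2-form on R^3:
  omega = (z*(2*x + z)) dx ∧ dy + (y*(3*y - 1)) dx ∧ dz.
d(omega) = (2*x - 6*y + 2*z + 1) dx ∧ dy ∧ dz

For a 2-form omega = sum_{i<j} g_{ij} dx_i ∧ dx_j, the exterior derivative is
  d(omega) = sum_{i<j} d(g_{ij}) ∧ dx_i ∧ dx_j = sum_{i<j, k} (∂g_{ij}/∂x_k) dx_k ∧ dx_i ∧ dx_j.
Expand each term, using dx_k ∧ dx_i ∧ dx_j = sgn(permutation) dx_{(a)} ∧ dx_{(b)} ∧ dx_{(c)} with (a < b < c) sorted:
  d(z*(2*x + z)) includes (∂/∂z)(z*(2*x + z)) dz = (2*x + 2*z) dz, which multiplied by dx ∧ dy gives (2*x + 2*z) dx ∧ dy ∧ dz
  d(y*(3*y - 1)) includes (∂/∂y)(y*(3*y - 1)) dy = (6*y - 1) dy, which multiplied by dx ∧ dz gives (1 - 6*y) dx ∧ dy ∧ dz
Collecting like 3-forms: d(omega) = (2*x - 6*y + 2*z + 1) dx ∧ dy ∧ dz.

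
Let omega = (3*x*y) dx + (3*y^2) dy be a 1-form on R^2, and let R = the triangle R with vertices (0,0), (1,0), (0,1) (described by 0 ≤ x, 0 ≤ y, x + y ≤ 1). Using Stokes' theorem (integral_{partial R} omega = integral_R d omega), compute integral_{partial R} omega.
integral_(partial R) omega = -1/2

Stokes: integral_partial_R omega = integral_R d omega with d omega = (∂Q/∂x - ∂P/∂y) dx ∧ dy.
  ∂Q/∂x = 0
  ∂P/∂y = 3*x
  integrand = ∂Q/∂x - ∂P/∂y = -3*x.
Integrating over R: integral_0^1 integral_0^{1-x} (-3*x) dy dx = -1/2.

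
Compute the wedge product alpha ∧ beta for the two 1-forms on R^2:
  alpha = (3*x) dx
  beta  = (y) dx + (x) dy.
alpha ∧ beta = (3*x^2) dx ∧ dy

Distribute the wedge, using dx_i ∧ dx_j = -dx_j ∧ dx_i and dx_i ∧ dx_i = 0. For each pair (i, j) with i < j, the coefficient of dx_i ∧ dx_j in alpha ∧ beta is (alpha_i * beta_j - alpha_j * beta_i). Collecting: alpha ∧ beta = (3*x^2) dx ∧ dy.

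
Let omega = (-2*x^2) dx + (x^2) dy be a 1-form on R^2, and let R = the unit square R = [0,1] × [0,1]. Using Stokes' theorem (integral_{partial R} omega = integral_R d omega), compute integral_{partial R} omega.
integral_(partial R) omega = 1

Stokes: integral_partial_R omega = integral_R d omega with d omega = (∂Q/∂x - ∂P/∂y) dx ∧ dy.
  ∂Q/∂x = 2*x
  ∂P/∂y = 0
  integrand = ∂Q/∂x - ∂P/∂y = 2*x.
Integrating over R: integral_0^1 integral_0^1 (2*x) dx dy = 1.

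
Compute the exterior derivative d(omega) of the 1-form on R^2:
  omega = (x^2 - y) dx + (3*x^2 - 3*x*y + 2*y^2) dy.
d(omega) = (6*x - 3*y + 1) dx ∧ dy

For a 1-form omega = sum_i f_i dx_i, the exterior derivative is
  d(omega) = sum_{i < j} (∂f_j/∂x_i - ∂f_i/∂x_j) dx_i ∧ dx_j.
  coefficient of dx ∧ dy: ∂f_2/∂x - ∂f_1/∂y = ∂(3*x^2 - 3*x*y + 2*y^2)/∂x - ∂(x^2 - y)/∂y = 6*x - 3*y + 1
Assembling: d(omega) = (6*x - 3*y + 1) dx ∧ dy.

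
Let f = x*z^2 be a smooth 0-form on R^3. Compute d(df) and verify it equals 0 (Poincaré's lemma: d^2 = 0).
d(df) = 0

Step 1: df = sum_i (∂f/∂x_i) dx_i = (z^2) dx + (0) dy + (2*x*z) dz.
Step 2: Apply d again. Using the 1-form formula, the coefficient of dx ∧ dy in d(df) is ∂^2 f/∂x ∂y - ∂^2 f/∂y ∂x = (0) - (0) = 0 (equality of mixed partials for smooth f).
Similarly for dx ∧ dz and dy ∧ dz — all coefficients vanish. So d(df) = 0.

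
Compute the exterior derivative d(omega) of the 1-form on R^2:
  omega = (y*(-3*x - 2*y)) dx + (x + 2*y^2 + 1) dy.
d(omega) = (3*x + 4*y + 1) dx ∧ dy

For a 1-form omega = sum_i f_i dx_i, the exterior derivative is
  d(omega) = sum_{i < j} (∂f_j/∂x_i - ∂f_i/∂x_j) dx_i ∧ dx_j.
  coefficient of dx ∧ dy: ∂f_2/∂x - ∂f_1/∂y = ∂(x + 2*y^2 + 1)/∂x - ∂(y*(-3*x - 2*y))/∂y = 3*x + 4*y + 1
Assembling: d(omega) = (3*x + 4*y + 1) dx ∧ dy.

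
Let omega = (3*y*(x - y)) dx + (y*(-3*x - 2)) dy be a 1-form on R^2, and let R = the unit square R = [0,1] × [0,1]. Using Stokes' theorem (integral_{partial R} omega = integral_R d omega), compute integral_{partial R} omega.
integral_(partial R) omega = 0

Stokes: integral_partial_R omega = integral_R d omega with d omega = (∂Q/∂x - ∂P/∂y) dx ∧ dy.
  ∂Q/∂x = -3*y
  ∂P/∂y = 3*x - 6*y
  integrand = ∂Q/∂x - ∂P/∂y = -3*x + 3*y.
Integrating over R: integral_0^1 integral_0^1 (-3*x + 3*y) dx dy = 0.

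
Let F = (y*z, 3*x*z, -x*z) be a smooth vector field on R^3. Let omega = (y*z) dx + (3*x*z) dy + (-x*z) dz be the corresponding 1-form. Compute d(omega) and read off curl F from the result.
d(omega) = (-3*x) dy ∧ dz + (y + z) dz ∧ dx + (2*z) dx ∧ dy; curl F = (-3*x, y + z, 2*z)

d omega = sum_{i<j} (∂f_j/∂x_i - ∂f_i/∂x_j) dx_i ∧ dx_j. Under the identification (dy ∧ dz, dz ∧ dx, dx ∧ dy) ↔ (e_x, e_y, e_z), the coefficients are exactly the components of curl F. Compute:
  ∂R/∂y - ∂Q/∂z = (0) - (3*x) = -3*x
  ∂P/∂z - ∂R/∂x = (y) - (-z) = y + z
  ∂Q/∂x - ∂P/∂y = (3*z) - (z) = 2*z.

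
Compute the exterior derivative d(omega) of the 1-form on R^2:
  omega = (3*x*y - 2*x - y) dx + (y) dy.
d(omega) = (1 - 3*x) dx ∧ dy

For a 1-form omega = sum_i f_i dx_i, the exterior derivative is
  d(omega) = sum_{i < j} (∂f_j/∂x_i - ∂f_i/∂x_j) dx_i ∧ dx_j.
  coefficient of dx ∧ dy: ∂f_2/∂x - ∂f_1/∂y = ∂(y)/∂x - ∂(3*x*y - 2*x - y)/∂y = 1 - 3*x
Assembling: d(omega) = (1 - 3*x) dx ∧ dy.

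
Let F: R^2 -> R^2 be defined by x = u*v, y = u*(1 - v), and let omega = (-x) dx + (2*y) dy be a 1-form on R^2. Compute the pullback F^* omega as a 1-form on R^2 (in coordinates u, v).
F^* omega = (u*(v^2 - 4*v + 2)) du + (u^2*(v - 2)) dv

Using F^*(f dg) = (f ∘ F) d(g ∘ F), substitute each coordinate x_i by F_i(u, v) in f_i, and replace dx_i by d F_i = (∂F_i/∂u) du + (∂F_i/∂v) dv.
  For the x component: f_1(F) = -u*v; d F_1 = (v) du + (u) dv
  For the y component: f_2(F) = 2*u*(1 - v); d F_2 = (1 - v) du + (-u) dv
Combining and collecting du, dv coefficients:
  coeff of du: u*(v^2 - 4*v + 2)
  coeff of dv: u^2*(v - 2)
F^* omega = (u*(v^2 - 4*v + 2)) du + (u^2*(v - 2)) dv.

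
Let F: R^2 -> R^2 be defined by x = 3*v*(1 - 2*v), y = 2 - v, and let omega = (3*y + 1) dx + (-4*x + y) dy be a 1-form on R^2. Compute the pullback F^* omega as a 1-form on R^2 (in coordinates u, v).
F^* omega = (12*v^2 - 80*v + 19) dv

Using F^*(f dg) = (f ∘ F) d(g ∘ F), substitute each coordinate x_i by F_i(u, v) in f_i, and replace dx_i by d F_i = (∂F_i/∂u) du + (∂F_i/∂v) dv.
  For the x component: f_1(F) = 7 - 3*v; d F_1 = (0) du + (3 - 12*v) dv
  For the y component: f_2(F) = 24*v^2 - 13*v + 2; d F_2 = (0) du + (-1) dv
Combining and collecting du, dv coefficients:
  coeff of du: 0
  coeff of dv: 12*v^2 - 80*v + 19
F^* omega = (12*v^2 - 80*v + 19) dv.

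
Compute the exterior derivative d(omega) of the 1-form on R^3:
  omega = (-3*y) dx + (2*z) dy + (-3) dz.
d(omega) = (3) dx ∧ dy + (-2) dy ∧ dz

For a 1-form omega = sum_i f_i dx_i, the exterior derivative is
  d(omega) = sum_{i < j} (∂f_j/∂x_i - ∂f_i/∂x_j) dx_i ∧ dx_j.
  coefficient of dx ∧ dy: ∂f_2/∂x - ∂f_1/∂y = ∂(2*z)/∂x - ∂(-3*y)/∂y = 3
  coefficient of dy ∧ dz: ∂f_3/∂y - ∂f_2/∂z = ∂(-3)/∂y - ∂(2*z)/∂z = -2
Assembling: d(omega) = (3) dx ∧ dy + (-2) dy ∧ dz.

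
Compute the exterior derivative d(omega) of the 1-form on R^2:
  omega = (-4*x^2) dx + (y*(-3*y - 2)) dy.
d(omega) = 0

For a 1-form omega = sum_i f_i dx_i, the exterior derivative is
  d(omega) = sum_{i < j} (∂f_j/∂x_i - ∂f_i/∂x_j) dx_i ∧ dx_j.

Assembling: d(omega) = 0.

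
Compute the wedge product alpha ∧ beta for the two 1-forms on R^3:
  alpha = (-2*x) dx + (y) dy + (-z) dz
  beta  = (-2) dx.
alpha ∧ beta = (2*y) dx ∧ dy + (-2*z) dx ∧ dz

Distribute the wedge, using dx_i ∧ dx_j = -dx_j ∧ dx_i and dx_i ∧ dx_i = 0. For each pair (i, j) with i < j, the coefficient of dx_i ∧ dx_j in alpha ∧ beta is (alpha_i * beta_j - alpha_j * beta_i). Collecting: alpha ∧ beta = (2*y) dx ∧ dy + (-2*z) dx ∧ dz.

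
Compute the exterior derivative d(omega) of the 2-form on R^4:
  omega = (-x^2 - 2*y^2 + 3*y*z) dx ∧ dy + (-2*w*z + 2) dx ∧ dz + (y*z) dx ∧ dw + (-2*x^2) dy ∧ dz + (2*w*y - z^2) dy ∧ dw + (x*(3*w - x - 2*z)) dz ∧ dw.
d(omega) = (-4*x + 3*y) dx ∧ dy ∧ dz + (3*w - 2*x - y - 4*z) dx ∧ dz ∧ dw + (-z) dx ∧ dy ∧ dw + (2*z) dy ∧ dz ∧ dw

For a 2-form omega = sum_{i<j} g_{ij} dx_i ∧ dx_j, the exterior derivative is
  d(omega) = sum_{i<j} d(g_{ij}) ∧ dx_i ∧ dx_j = sum_{i<j, k} (∂g_{ij}/∂x_k) dx_k ∧ dx_i ∧ dx_j.
Expand each term, using dx_k ∧ dx_i ∧ dx_j = sgn(permutation) dx_{(a)} ∧ dx_{(b)} ∧ dx_{(c)} with (a < b < c) sorted:
  d(-x^2 - 2*y^2 + 3*y*z) includes (∂/∂z)(-x^2 - 2*y^2 + 3*y*z) dz = (3*y) dz, which multiplied by dx ∧ dy gives (3*y) dx ∧ dy ∧ dz
  d(-2*w*z + 2) includes (∂/∂w)(-2*w*z + 2) dw = (-2*z) dw, which multiplied by dx ∧ dz gives (-2*z) dx ∧ dz ∧ dw
  d(y*z) includes (∂/∂y)(y*z) dy = (z) dy, which multiplied by dx ∧ dw gives (-z) dx ∧ dy ∧ dw
  d(y*z) includes (∂/∂z)(y*z) dz = (y) dz, which multiplied by dx ∧ dw gives (-y) dx ∧ dz ∧ dw
  d(-2*x^2) includes (∂/∂x)(-2*x^2) dx = (-4*x) dx, which multiplied by dy ∧ dz gives (-4*x) dx ∧ dy ∧ dz
  d(2*w*y - z^2) includes (∂/∂z)(2*w*y - z^2) dz = (-2*z) dz, which multiplied by dy ∧ dw gives (2*z) dy ∧ dz ∧ dw
  d(x*(3*w - x - 2*z)) includes (∂/∂x)(x*(3*w - x - 2*z)) dx = (3*w - 2*x - 2*z) dx, which multiplied by dz ∧ dw gives (3*w - 2*x - 2*z) dx ∧ dz ∧ dw
Collecting like 3-forms: d(omega) = (-4*x + 3*y) dx ∧ dy ∧ dz + (3*w - 2*x - y - 4*z) dx ∧ dz ∧ dw + (-z) dx ∧ dy ∧ dw + (2*z) dy ∧ dz ∧ dw.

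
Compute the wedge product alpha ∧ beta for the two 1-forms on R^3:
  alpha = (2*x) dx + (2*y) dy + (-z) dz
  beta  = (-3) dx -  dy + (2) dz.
alpha ∧ beta = (-2*x + 6*y) dx ∧ dy + (4*x - 3*z) dx ∧ dz + (4*y - z) dy ∧ dz

Distribute the wedge, using dx_i ∧ dx_j = -dx_j ∧ dx_i and dx_i ∧ dx_i = 0. For each pair (i, j) with i < j, the coefficient of dx_i ∧ dx_j in alpha ∧ beta is (alpha_i * beta_j - alpha_j * beta_i). Collecting: alpha ∧ beta = (-2*x + 6*y) dx ∧ dy + (4*x - 3*z) dx ∧ dz + (4*y - z) dy ∧ dz.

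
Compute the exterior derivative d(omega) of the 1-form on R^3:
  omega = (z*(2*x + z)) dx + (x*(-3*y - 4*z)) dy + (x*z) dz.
d(omega) = (-3*y - 4*z) dx ∧ dy + (-2*x - z) dx ∧ dz + (4*x) dy ∧ dz

For a 1-form omega = sum_i f_i dx_i, the exterior derivative is
  d(omega) = sum_{i < j} (∂f_j/∂x_i - ∂f_i/∂x_j) dx_i ∧ dx_j.
  coefficient of dx ∧ dy: ∂f_2/∂x - ∂f_1/∂y = ∂(x*(-3*y - 4*z))/∂x - ∂(z*(2*x + z))/∂y = -3*y - 4*z
  coefficient of dx ∧ dz: ∂f_3/∂x - ∂f_1/∂z = ∂(x*z)/∂x - ∂(z*(2*x + z))/∂z = -2*x - z
  coefficient of dy ∧ dz: ∂f_3/∂y - ∂f_2/∂z = ∂(x*z)/∂y - ∂(x*(-3*y - 4*z))/∂z = 4*x
Assembling: d(omega) = (-3*y - 4*z) dx ∧ dy + (-2*x - z) dx ∧ dz + (4*x) dy ∧ dz.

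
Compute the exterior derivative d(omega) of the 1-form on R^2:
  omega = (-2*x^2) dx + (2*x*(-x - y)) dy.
d(omega) = (-4*x - 2*y) dx ∧ dy

For a 1-form omega = sum_i f_i dx_i, the exterior derivative is
  d(omega) = sum_{i < j} (∂f_j/∂x_i - ∂f_i/∂x_j) dx_i ∧ dx_j.
  coefficient of dx ∧ dy: ∂f_2/∂x - ∂f_1/∂y = ∂(2*x*(-x - y))/∂x - ∂(-2*x^2)/∂y = -4*x - 2*y
Assembling: d(omega) = (-4*x - 2*y) dx ∧ dy.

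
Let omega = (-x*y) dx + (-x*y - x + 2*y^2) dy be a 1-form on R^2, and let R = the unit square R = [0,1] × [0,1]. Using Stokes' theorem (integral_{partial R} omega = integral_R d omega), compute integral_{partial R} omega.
integral_(partial R) omega = -1

Stokes: integral_partial_R omega = integral_R d omega with d omega = (∂Q/∂x - ∂P/∂y) dx ∧ dy.
  ∂Q/∂x = -y - 1
  ∂P/∂y = -x
  integrand = ∂Q/∂x - ∂P/∂y = x - y - 1.
Integrating over R: integral_0^1 integral_0^1 (x - y - 1) dx dy = -1.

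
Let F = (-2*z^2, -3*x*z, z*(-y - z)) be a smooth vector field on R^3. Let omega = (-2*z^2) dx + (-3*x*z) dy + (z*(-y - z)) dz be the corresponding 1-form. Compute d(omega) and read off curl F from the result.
d(omega) = (3*x - z) dy ∧ dz + (-4*z) dz ∧ dx + (-3*z) dx ∧ dy; curl F = (3*x - z, -4*z, -3*z)

d omega = sum_{i<j} (∂f_j/∂x_i - ∂f_i/∂x_j) dx_i ∧ dx_j. Under the identification (dy ∧ dz, dz ∧ dx, dx ∧ dy) ↔ (e_x, e_y, e_z), the coefficients are exactly the components of curl F. Compute:
  ∂R/∂y - ∂Q/∂z = (-z) - (-3*x) = 3*x - z
  ∂P/∂z - ∂R/∂x = (-4*z) - (0) = -4*z
  ∂Q/∂x - ∂P/∂y = (-3*z) - (0) = -3*z.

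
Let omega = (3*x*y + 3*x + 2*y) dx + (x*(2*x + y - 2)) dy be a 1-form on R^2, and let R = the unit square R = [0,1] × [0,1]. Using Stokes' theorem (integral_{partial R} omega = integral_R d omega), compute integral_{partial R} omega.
integral_(partial R) omega = -3

Stokes: integral_partial_R omega = integral_R d omega with d omega = (∂Q/∂x - ∂P/∂y) dx ∧ dy.
  ∂Q/∂x = 4*x + y - 2
  ∂P/∂y = 3*x + 2
  integrand = ∂Q/∂x - ∂P/∂y = x + y - 4.
Integrating over R: integral_0^1 integral_0^1 (x + y - 4) dx dy = -3.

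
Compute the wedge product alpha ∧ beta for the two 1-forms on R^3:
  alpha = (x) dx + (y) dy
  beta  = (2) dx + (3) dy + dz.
alpha ∧ beta = (3*x - 2*y) dx ∧ dy + (x) dx ∧ dz + (y) dy ∧ dz

Distribute the wedge, using dx_i ∧ dx_j = -dx_j ∧ dx_i and dx_i ∧ dx_i = 0. For each pair (i, j) with i < j, the coefficient of dx_i ∧ dx_j in alpha ∧ beta is (alpha_i * beta_j - alpha_j * beta_i). Collecting: alpha ∧ beta = (3*x - 2*y) dx ∧ dy + (x) dx ∧ dz + (y) dy ∧ dz.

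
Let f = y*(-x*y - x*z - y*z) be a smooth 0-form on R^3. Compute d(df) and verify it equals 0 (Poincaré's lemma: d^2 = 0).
d(df) = 0

Step 1: df = sum_i (∂f/∂x_i) dx_i = (y*(-y - z)) dx + (-2*x*y - x*z - 2*y*z) dy + (y*(-x - y)) dz.
Step 2: Apply d again. Using the 1-form formula, the coefficient of dx ∧ dy in d(df) is ∂^2 f/∂x ∂y - ∂^2 f/∂y ∂x = (-2*y - z) - (-2*y - z) = 0 (equality of mixed partials for smooth f).
Similarly for dx ∧ dz and dy ∧ dz — all coefficients vanish. So d(df) = 0.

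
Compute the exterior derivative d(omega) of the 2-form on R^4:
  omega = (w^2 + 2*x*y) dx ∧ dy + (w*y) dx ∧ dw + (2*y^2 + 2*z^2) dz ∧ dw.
d(omega) = (w) dx ∧ dy ∧ dw + (4*y) dy ∧ dz ∧ dw

For a 2-form omega = sum_{i<j} g_{ij} dx_i ∧ dx_j, the exterior derivative is
  d(omega) = sum_{i<j} d(g_{ij}) ∧ dx_i ∧ dx_j = sum_{i<j, k} (∂g_{ij}/∂x_k) dx_k ∧ dx_i ∧ dx_j.
Expand each term, using dx_k ∧ dx_i ∧ dx_j = sgn(permutation) dx_{(a)} ∧ dx_{(b)} ∧ dx_{(c)} with (a < b < c) sorted:
  d(w^2 + 2*x*y) includes (∂/∂w)(w^2 + 2*x*y) dw = (2*w) dw, which multiplied by dx ∧ dy gives (2*w) dx ∧ dy ∧ dw
  d(w*y) includes (∂/∂y)(w*y) dy = (w) dy, which multiplied by dx ∧ dw gives (-w) dx ∧ dy ∧ dw
  d(2*y^2 + 2*z^2) includes (∂/∂y)(2*y^2 + 2*z^2) dy = (4*y) dy, which multiplied by dz ∧ dw gives (4*y) dy ∧ dz ∧ dw
Collecting like 3-forms: d(omega) = (w) dx ∧ dy ∧ dw + (4*y) dy ∧ dz ∧ dw.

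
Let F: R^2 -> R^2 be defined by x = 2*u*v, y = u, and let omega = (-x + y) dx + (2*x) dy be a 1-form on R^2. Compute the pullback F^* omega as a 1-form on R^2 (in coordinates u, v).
F^* omega = (2*u*v*(3 - 2*v)) du + (u^2*(2 - 4*v)) dv

Using F^*(f dg) = (f ∘ F) d(g ∘ F), substitute each coordinate x_i by F_i(u, v) in f_i, and replace dx_i by d F_i = (∂F_i/∂u) du + (∂F_i/∂v) dv.
  For the x component: f_1(F) = u*(1 - 2*v); d F_1 = (2*v) du + (2*u) dv
  For the y component: f_2(F) = 4*u*v; d F_2 = (1) du + (0) dv
Combining and collecting du, dv coefficients:
  coeff of du: 2*u*v*(3 - 2*v)
  coeff of dv: u^2*(2 - 4*v)
F^* omega = (2*u*v*(3 - 2*v)) du + (u^2*(2 - 4*v)) dv.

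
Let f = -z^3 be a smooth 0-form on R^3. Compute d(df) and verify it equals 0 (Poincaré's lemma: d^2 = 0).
d(df) = 0

Step 1: df = sum_i (∂f/∂x_i) dx_i = (0) dx + (0) dy + (-3*z^2) dz.
Step 2: Apply d again. Using the 1-form formula, the coefficient of dx ∧ dy in d(df) is ∂^2 f/∂x ∂y - ∂^2 f/∂y ∂x = (0) - (0) = 0 (equality of mixed partials for smooth f).
Similarly for dx ∧ dz and dy ∧ dz — all coefficients vanish. So d(df) = 0.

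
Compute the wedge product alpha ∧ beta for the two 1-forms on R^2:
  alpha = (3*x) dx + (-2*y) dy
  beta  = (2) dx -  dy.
alpha ∧ beta = (-3*x + 4*y) dx ∧ dy

Distribute the wedge, using dx_i ∧ dx_j = -dx_j ∧ dx_i and dx_i ∧ dx_i = 0. For each pair (i, j) with i < j, the coefficient of dx_i ∧ dx_j in alpha ∧ beta is (alpha_i * beta_j - alpha_j * beta_i). Collecting: alpha ∧ beta = (-3*x + 4*y) dx ∧ dy.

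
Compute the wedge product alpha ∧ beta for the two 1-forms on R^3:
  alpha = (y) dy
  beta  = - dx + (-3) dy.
alpha ∧ beta = (y) dx ∧ dy

Distribute the wedge, using dx_i ∧ dx_j = -dx_j ∧ dx_i and dx_i ∧ dx_i = 0. For each pair (i, j) with i < j, the coefficient of dx_i ∧ dx_j in alpha ∧ beta is (alpha_i * beta_j - alpha_j * beta_i). Collecting: alpha ∧ beta = (y) dx ∧ dy.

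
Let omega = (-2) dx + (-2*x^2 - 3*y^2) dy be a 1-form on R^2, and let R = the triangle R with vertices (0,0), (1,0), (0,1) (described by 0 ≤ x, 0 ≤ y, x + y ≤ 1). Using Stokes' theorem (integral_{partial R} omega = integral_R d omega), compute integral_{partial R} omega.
integral_(partial R) omega = -2/3

Stokes: integral_partial_R omega = integral_R d omega with d omega = (∂Q/∂x - ∂P/∂y) dx ∧ dy.
  ∂Q/∂x = -4*x
  ∂P/∂y = 0
  integrand = ∂Q/∂x - ∂P/∂y = -4*x.
Integrating over R: integral_0^1 integral_0^{1-x} (-4*x) dy dx = -2/3.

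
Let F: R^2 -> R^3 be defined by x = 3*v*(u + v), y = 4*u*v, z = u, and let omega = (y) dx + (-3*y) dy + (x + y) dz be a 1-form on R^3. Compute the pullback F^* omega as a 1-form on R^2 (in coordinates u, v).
F^* omega = (v*(-36*u*v + 7*u + 3*v)) du + (12*u*v*(-3*u + 2*v)) dv

Using F^*(f dg) = (f ∘ F) d(g ∘ F), substitute each coordinate x_i by F_i(u, v) in f_i, and replace dx_i by d F_i = (∂F_i/∂u) du + (∂F_i/∂v) dv.
  For the x component: f_1(F) = 4*u*v; d F_1 = (3*v) du + (3*u + 6*v) dv
  For the y component: f_2(F) = -12*u*v; d F_2 = (4*v) du + (4*u) dv
  For the z component: f_3(F) = v*(7*u + 3*v); d F_3 = (1) du + (0) dv
Combining and collecting du, dv coefficients:
  coeff of du: v*(-36*u*v + 7*u + 3*v)
  coeff of dv: 12*u*v*(-3*u + 2*v)
F^* omega = (v*(-36*u*v + 7*u + 3*v)) du + (12*u*v*(-3*u + 2*v)) dv.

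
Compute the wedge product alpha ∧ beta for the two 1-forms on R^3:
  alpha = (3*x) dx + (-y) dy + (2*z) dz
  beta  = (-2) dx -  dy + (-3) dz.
alpha ∧ beta = (-3*x - 2*y) dx ∧ dy + (-9*x + 4*z) dx ∧ dz + (3*y + 2*z) dy ∧ dz

Distribute the wedge, using dx_i ∧ dx_j = -dx_j ∧ dx_i and dx_i ∧ dx_i = 0. For each pair (i, j) with i < j, the coefficient of dx_i ∧ dx_j in alpha ∧ beta is (alpha_i * beta_j - alpha_j * beta_i). Collecting: alpha ∧ beta = (-3*x - 2*y) dx ∧ dy + (-9*x + 4*z) dx ∧ dz + (3*y + 2*z) dy ∧ dz.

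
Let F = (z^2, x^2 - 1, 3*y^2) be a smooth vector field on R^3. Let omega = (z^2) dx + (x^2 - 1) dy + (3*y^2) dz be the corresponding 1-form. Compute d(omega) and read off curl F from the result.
d(omega) = (6*y) dy ∧ dz + (2*z) dz ∧ dx + (2*x) dx ∧ dy; curl F = (6*y, 2*z, 2*x)

d omega = sum_{i<j} (∂f_j/∂x_i - ∂f_i/∂x_j) dx_i ∧ dx_j. Under the identification (dy ∧ dz, dz ∧ dx, dx ∧ dy) ↔ (e_x, e_y, e_z), the coefficients are exactly the components of curl F. Compute:
  ∂R/∂y - ∂Q/∂z = (6*y) - (0) = 6*y
  ∂P/∂z - ∂R/∂x = (2*z) - (0) = 2*z
  ∂Q/∂x - ∂P/∂y = (2*x) - (0) = 2*x.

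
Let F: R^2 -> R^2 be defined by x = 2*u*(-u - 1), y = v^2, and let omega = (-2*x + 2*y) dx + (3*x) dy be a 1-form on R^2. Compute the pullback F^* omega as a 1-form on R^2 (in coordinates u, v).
F^* omega = (-16*u^3 - 24*u^2 - 8*u*v^2 - 8*u - 4*v^2) du + (12*u*v*(-u - 1)) dv

Using F^*(f dg) = (f ∘ F) d(g ∘ F), substitute each coordinate x_i by F_i(u, v) in f_i, and replace dx_i by d F_i = (∂F_i/∂u) du + (∂F_i/∂v) dv.
  For the x component: f_1(F) = 4*u^2 + 4*u + 2*v^2; d F_1 = (-4*u - 2) du + (0) dv
  For the y component: f_2(F) = 6*u*(-u - 1); d F_2 = (0) du + (2*v) dv
Combining and collecting du, dv coefficients:
  coeff of du: -16*u^3 - 24*u^2 - 8*u*v^2 - 8*u - 4*v^2
  coeff of dv: 12*u*v*(-u - 1)
F^* omega = (-16*u^3 - 24*u^2 - 8*u*v^2 - 8*u - 4*v^2) du + (12*u*v*(-u - 1)) dv.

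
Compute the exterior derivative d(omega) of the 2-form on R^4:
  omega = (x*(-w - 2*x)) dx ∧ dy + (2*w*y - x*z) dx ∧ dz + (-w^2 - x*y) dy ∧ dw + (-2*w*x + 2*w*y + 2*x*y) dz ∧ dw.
d(omega) = (-x - y) dx ∧ dy ∧ dw + (-2*w) dx ∧ dy ∧ dz + (-2*w + 4*y) dx ∧ dz ∧ dw + (2*w + 2*x) dy ∧ dz ∧ dw

For a 2-form omega = sum_{i<j} g_{ij} dx_i ∧ dx_j, the exterior derivative is
  d(omega) = sum_{i<j} d(g_{ij}) ∧ dx_i ∧ dx_j = sum_{i<j, k} (∂g_{ij}/∂x_k) dx_k ∧ dx_i ∧ dx_j.
Expand each term, using dx_k ∧ dx_i ∧ dx_j = sgn(permutation) dx_{(a)} ∧ dx_{(b)} ∧ dx_{(c)} with (a < b < c) sorted:
  d(x*(-w - 2*x)) includes (∂/∂w)(x*(-w - 2*x)) dw = (-x) dw, which multiplied by dx ∧ dy gives (-x) dx ∧ dy ∧ dw
  d(2*w*y - x*z) includes (∂/∂y)(2*w*y - x*z) dy = (2*w) dy, which multiplied by dx ∧ dz gives (-2*w) dx ∧ dy ∧ dz
  d(2*w*y - x*z) includes (∂/∂w)(2*w*y - x*z) dw = (2*y) dw, which multiplied by dx ∧ dz gives (2*y) dx ∧ dz ∧ dw
  d(-w^2 - x*y) includes (∂/∂x)(-w^2 - x*y) dx = (-y) dx, which multiplied by dy ∧ dw gives (-y) dx ∧ dy ∧ dw
  d(-2*w*x + 2*w*y + 2*x*y) includes (∂/∂x)(-2*w*x + 2*w*y + 2*x*y) dx = (-2*w + 2*y) dx, which multiplied by dz ∧ dw gives (-2*w + 2*y) dx ∧ dz ∧ dw
  d(-2*w*x + 2*w*y + 2*x*y) includes (∂/∂y)(-2*w*x + 2*w*y + 2*x*y) dy = (2*w + 2*x) dy, which multiplied by dz ∧ dw gives (2*w + 2*x) dy ∧ dz ∧ dw
Collecting like 3-forms: d(omega) = (-x - y) dx ∧ dy ∧ dw + (-2*w) dx ∧ dy ∧ dz + (-2*w + 4*y) dx ∧ dz ∧ dw + (2*w + 2*x) dy ∧ dz ∧ dw.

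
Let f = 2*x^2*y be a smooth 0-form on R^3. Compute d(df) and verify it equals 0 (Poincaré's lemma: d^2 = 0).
d(df) = 0

Step 1: df = sum_i (∂f/∂x_i) dx_i = (4*x*y) dx + (2*x^2) dy + (0) dz.
Step 2: Apply d again. Using the 1-form formula, the coefficient of dx ∧ dy in d(df) is ∂^2 f/∂x ∂y - ∂^2 f/∂y ∂x = (4*x) - (4*x) = 0 (equality of mixed partials for smooth f).
Similarly for dx ∧ dz and dy ∧ dz — all coefficients vanish. So d(df) = 0.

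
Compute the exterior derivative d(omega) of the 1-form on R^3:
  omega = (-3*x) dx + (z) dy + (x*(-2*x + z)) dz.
d(omega) = (-4*x + z) dx ∧ dz + (-1) dy ∧ dz

For a 1-form omega = sum_i f_i dx_i, the exterior derivative is
  d(omega) = sum_{i < j} (∂f_j/∂x_i - ∂f_i/∂x_j) dx_i ∧ dx_j.
  coefficient of dx ∧ dz: ∂f_3/∂x - ∂f_1/∂z = ∂(x*(-2*x + z))/∂x - ∂(-3*x)/∂z = -4*x + z
  coefficient of dy ∧ dz: ∂f_3/∂y - ∂f_2/∂z = ∂(x*(-2*x + z))/∂y - ∂(z)/∂z = -1
Assembling: d(omega) = (-4*x + z) dx ∧ dz + (-1) dy ∧ dz.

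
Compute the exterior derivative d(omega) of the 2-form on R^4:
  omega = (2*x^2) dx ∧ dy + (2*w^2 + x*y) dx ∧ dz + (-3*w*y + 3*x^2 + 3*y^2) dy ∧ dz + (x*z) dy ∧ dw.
d(omega) = (5*x) dx ∧ dy ∧ dz + (4*w) dx ∧ dz ∧ dw + (-x - 3*y) dy ∧ dz ∧ dw + (z) dx ∧ dy ∧ dw

For a 2-form omega = sum_{i<j} g_{ij} dx_i ∧ dx_j, the exterior derivative is
  d(omega) = sum_{i<j} d(g_{ij}) ∧ dx_i ∧ dx_j = sum_{i<j, k} (∂g_{ij}/∂x_k) dx_k ∧ dx_i ∧ dx_j.
Expand each term, using dx_k ∧ dx_i ∧ dx_j = sgn(permutation) dx_{(a)} ∧ dx_{(b)} ∧ dx_{(c)} with (a < b < c) sorted:
  d(2*w^2 + x*y) includes (∂/∂y)(2*w^2 + x*y) dy = (x) dy, which multiplied by dx ∧ dz gives (-x) dx ∧ dy ∧ dz
  d(2*w^2 + x*y) includes (∂/∂w)(2*w^2 + x*y) dw = (4*w) dw, which multiplied by dx ∧ dz gives (4*w) dx ∧ dz ∧ dw
  d(-3*w*y + 3*x^2 + 3*y^2) includes (∂/∂x)(-3*w*y + 3*x^2 + 3*y^2) dx = (6*x) dx, which multiplied by dy ∧ dz gives (6*x) dx ∧ dy ∧ dz
  d(-3*w*y + 3*x^2 + 3*y^2) includes (∂/∂w)(-3*w*y + 3*x^2 + 3*y^2) dw = (-3*y) dw, which multiplied by dy ∧ dz gives (-3*y) dy ∧ dz ∧ dw
  d(x*z) includes (∂/∂x)(x*z) dx = (z) dx, which multiplied by dy ∧ dw gives (z) dx ∧ dy ∧ dw
  d(x*z) includes (∂/∂z)(x*z) dz = (x) dz, which multiplied by dy ∧ dw gives (-x) dy ∧ dz ∧ dw
Collecting like 3-forms: d(omega) = (5*x) dx ∧ dy ∧ dz + (4*w) dx ∧ dz ∧ dw + (-x - 3*y) dy ∧ dz ∧ dw + (z) dx ∧ dy ∧ dw.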